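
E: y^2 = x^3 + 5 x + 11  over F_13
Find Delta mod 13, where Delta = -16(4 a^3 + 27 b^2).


4 a^3 + 27 b^2 = 4*5^3 + 27*11^2 = 500 + 3267 = 3767
Delta = -16 * (3767) = -60272
Delta mod 13 = 9

Delta = 9 (mod 13)


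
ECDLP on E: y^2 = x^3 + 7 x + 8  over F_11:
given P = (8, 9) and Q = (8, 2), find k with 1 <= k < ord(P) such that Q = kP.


Enumerate multiples of P until we hit Q = (8, 2):
  1P = (8, 9)
  2P = (4, 1)
  3P = (3, 1)
  4P = (3, 10)
  5P = (4, 10)
  6P = (8, 2)
Match found at i = 6.

k = 6


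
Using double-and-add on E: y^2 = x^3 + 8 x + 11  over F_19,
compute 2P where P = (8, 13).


k = 2 = 10_2 (binary, LSB first: 01)
Double-and-add from P = (8, 13):
  bit 0 = 0: acc unchanged = O
  bit 1 = 1: acc = O + (0, 12) = (0, 12)

2P = (0, 12)


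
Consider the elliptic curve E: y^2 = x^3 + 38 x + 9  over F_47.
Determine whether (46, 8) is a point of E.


Check whether y^2 = x^3 + 38 x + 9 (mod 47) for (x, y) = (46, 8).
LHS: y^2 = 8^2 mod 47 = 17
RHS: x^3 + 38 x + 9 = 46^3 + 38*46 + 9 mod 47 = 17
LHS = RHS

Yes, on the curve


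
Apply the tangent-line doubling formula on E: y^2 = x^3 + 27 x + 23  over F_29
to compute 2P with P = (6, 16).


Doubling: s = (3 x1^2 + a) / (2 y1)
s = (3*6^2 + 27) / (2*16) mod 29 = 16
x3 = s^2 - 2 x1 mod 29 = 16^2 - 2*6 = 12
y3 = s (x1 - x3) - y1 mod 29 = 16 * (6 - 12) - 16 = 4

2P = (12, 4)


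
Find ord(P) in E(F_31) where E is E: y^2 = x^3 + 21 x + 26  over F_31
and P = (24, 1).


Compute successive multiples of P until we hit O:
  1P = (24, 1)
  2P = (2, 18)
  3P = (30, 29)
  4P = (16, 26)
  5P = (9, 18)
  6P = (7, 19)
  7P = (20, 13)
  8P = (27, 8)
  ... (continuing to 37P)
  37P = O

ord(P) = 37


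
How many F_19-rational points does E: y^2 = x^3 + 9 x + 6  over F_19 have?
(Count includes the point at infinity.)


For each x in F_19, count y with y^2 = x^3 + 9 x + 6 mod 19:
  x = 0: RHS = 6, y in [5, 14]  -> 2 point(s)
  x = 1: RHS = 16, y in [4, 15]  -> 2 point(s)
  x = 4: RHS = 11, y in [7, 12]  -> 2 point(s)
  x = 5: RHS = 5, y in [9, 10]  -> 2 point(s)
  x = 8: RHS = 1, y in [1, 18]  -> 2 point(s)
  x = 11: RHS = 11, y in [7, 12]  -> 2 point(s)
  x = 14: RHS = 7, y in [8, 11]  -> 2 point(s)
  x = 15: RHS = 1, y in [1, 18]  -> 2 point(s)
  x = 16: RHS = 9, y in [3, 16]  -> 2 point(s)
Affine points: 18. Add the point at infinity: total = 19.

#E(F_19) = 19


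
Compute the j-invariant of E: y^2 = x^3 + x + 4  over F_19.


Delta = -16(4 a^3 + 27 b^2) mod 19 = 16
-1728 * (4 a)^3 = -1728 * (4*1)^3 mod 19 = 7
j = 7 * 16^(-1) mod 19 = 4

j = 4 (mod 19)


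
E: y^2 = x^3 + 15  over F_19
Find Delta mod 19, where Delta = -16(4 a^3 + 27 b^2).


4 a^3 + 27 b^2 = 4*0^3 + 27*15^2 = 0 + 6075 = 6075
Delta = -16 * (6075) = -97200
Delta mod 19 = 4

Delta = 4 (mod 19)


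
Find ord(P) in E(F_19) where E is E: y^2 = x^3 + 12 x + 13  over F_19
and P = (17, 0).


Compute successive multiples of P until we hit O:
  1P = (17, 0)
  2P = O

ord(P) = 2


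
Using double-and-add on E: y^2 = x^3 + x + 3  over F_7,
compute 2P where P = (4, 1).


k = 2 = 10_2 (binary, LSB first: 01)
Double-and-add from P = (4, 1):
  bit 0 = 0: acc unchanged = O
  bit 1 = 1: acc = O + (6, 6) = (6, 6)

2P = (6, 6)


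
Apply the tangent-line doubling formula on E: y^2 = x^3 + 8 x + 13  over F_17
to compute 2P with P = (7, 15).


Doubling: s = (3 x1^2 + a) / (2 y1)
s = (3*7^2 + 8) / (2*15) mod 17 = 8
x3 = s^2 - 2 x1 mod 17 = 8^2 - 2*7 = 16
y3 = s (x1 - x3) - y1 mod 17 = 8 * (7 - 16) - 15 = 15

2P = (16, 15)


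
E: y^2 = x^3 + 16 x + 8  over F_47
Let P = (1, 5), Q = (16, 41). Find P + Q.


P != Q, so use the chord formula.
s = (y2 - y1) / (x2 - x1) = (36) / (15) mod 47 = 40
x3 = s^2 - x1 - x2 mod 47 = 40^2 - 1 - 16 = 32
y3 = s (x1 - x3) - y1 mod 47 = 40 * (1 - 32) - 5 = 24

P + Q = (32, 24)


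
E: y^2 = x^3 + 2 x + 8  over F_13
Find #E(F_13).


For each x in F_13, count y with y^2 = x^3 + 2 x + 8 mod 13:
  x = 5: RHS = 0, y in [0]  -> 1 point(s)
  x = 7: RHS = 1, y in [1, 12]  -> 2 point(s)
  x = 8: RHS = 3, y in [4, 9]  -> 2 point(s)
  x = 9: RHS = 1, y in [1, 12]  -> 2 point(s)
  x = 10: RHS = 1, y in [1, 12]  -> 2 point(s)
  x = 11: RHS = 9, y in [3, 10]  -> 2 point(s)
Affine points: 11. Add the point at infinity: total = 12.

#E(F_13) = 12


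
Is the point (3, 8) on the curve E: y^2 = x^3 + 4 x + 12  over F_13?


Check whether y^2 = x^3 + 4 x + 12 (mod 13) for (x, y) = (3, 8).
LHS: y^2 = 8^2 mod 13 = 12
RHS: x^3 + 4 x + 12 = 3^3 + 4*3 + 12 mod 13 = 12
LHS = RHS

Yes, on the curve


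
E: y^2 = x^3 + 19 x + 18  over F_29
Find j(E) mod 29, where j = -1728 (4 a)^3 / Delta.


Delta = -16(4 a^3 + 27 b^2) mod 29 = 12
-1728 * (4 a)^3 = -1728 * (4*19)^3 mod 29 = 7
j = 7 * 12^(-1) mod 29 = 3

j = 3 (mod 29)


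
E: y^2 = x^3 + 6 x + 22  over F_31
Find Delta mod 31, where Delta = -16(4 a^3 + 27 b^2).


4 a^3 + 27 b^2 = 4*6^3 + 27*22^2 = 864 + 13068 = 13932
Delta = -16 * (13932) = -222912
Delta mod 31 = 9

Delta = 9 (mod 31)


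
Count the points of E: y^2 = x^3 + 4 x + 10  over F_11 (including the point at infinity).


For each x in F_11, count y with y^2 = x^3 + 4 x + 10 mod 11:
  x = 1: RHS = 4, y in [2, 9]  -> 2 point(s)
  x = 2: RHS = 4, y in [2, 9]  -> 2 point(s)
  x = 3: RHS = 5, y in [4, 7]  -> 2 point(s)
  x = 5: RHS = 1, y in [1, 10]  -> 2 point(s)
  x = 8: RHS = 4, y in [2, 9]  -> 2 point(s)
  x = 9: RHS = 5, y in [4, 7]  -> 2 point(s)
  x = 10: RHS = 5, y in [4, 7]  -> 2 point(s)
Affine points: 14. Add the point at infinity: total = 15.

#E(F_11) = 15


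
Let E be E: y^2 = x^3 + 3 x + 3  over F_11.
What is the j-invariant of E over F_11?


Delta = -16(4 a^3 + 27 b^2) mod 11 = 5
-1728 * (4 a)^3 = -1728 * (4*3)^3 mod 11 = 10
j = 10 * 5^(-1) mod 11 = 2

j = 2 (mod 11)


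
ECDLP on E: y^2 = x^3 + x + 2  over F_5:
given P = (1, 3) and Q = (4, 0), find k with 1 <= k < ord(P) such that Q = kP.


Enumerate multiples of P until we hit Q = (4, 0):
  1P = (1, 3)
  2P = (4, 0)
Match found at i = 2.

k = 2


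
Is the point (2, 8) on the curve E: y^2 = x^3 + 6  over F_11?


Check whether y^2 = x^3 + 0 x + 6 (mod 11) for (x, y) = (2, 8).
LHS: y^2 = 8^2 mod 11 = 9
RHS: x^3 + 0 x + 6 = 2^3 + 0*2 + 6 mod 11 = 3
LHS != RHS

No, not on the curve


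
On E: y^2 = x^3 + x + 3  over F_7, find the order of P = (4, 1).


Compute successive multiples of P until we hit O:
  1P = (4, 1)
  2P = (6, 6)
  3P = (5, 0)
  4P = (6, 1)
  5P = (4, 6)
  6P = O

ord(P) = 6


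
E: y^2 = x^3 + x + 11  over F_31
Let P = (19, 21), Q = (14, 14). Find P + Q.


P != Q, so use the chord formula.
s = (y2 - y1) / (x2 - x1) = (24) / (26) mod 31 = 20
x3 = s^2 - x1 - x2 mod 31 = 20^2 - 19 - 14 = 26
y3 = s (x1 - x3) - y1 mod 31 = 20 * (19 - 26) - 21 = 25

P + Q = (26, 25)


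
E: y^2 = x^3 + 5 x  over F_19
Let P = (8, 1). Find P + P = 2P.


Doubling: s = (3 x1^2 + a) / (2 y1)
s = (3*8^2 + 5) / (2*1) mod 19 = 13
x3 = s^2 - 2 x1 mod 19 = 13^2 - 2*8 = 1
y3 = s (x1 - x3) - y1 mod 19 = 13 * (8 - 1) - 1 = 14

2P = (1, 14)


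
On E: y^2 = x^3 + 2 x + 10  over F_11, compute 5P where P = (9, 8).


k = 5 = 101_2 (binary, LSB first: 101)
Double-and-add from P = (9, 8):
  bit 0 = 1: acc = O + (9, 8) = (9, 8)
  bit 1 = 0: acc unchanged = (9, 8)
  bit 2 = 1: acc = (9, 8) + (2, 0) = (4, 4)

5P = (4, 4)


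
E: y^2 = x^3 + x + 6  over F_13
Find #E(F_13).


For each x in F_13, count y with y^2 = x^3 + 1 x + 6 mod 13:
  x = 2: RHS = 3, y in [4, 9]  -> 2 point(s)
  x = 3: RHS = 10, y in [6, 7]  -> 2 point(s)
  x = 4: RHS = 9, y in [3, 10]  -> 2 point(s)
  x = 9: RHS = 3, y in [4, 9]  -> 2 point(s)
  x = 11: RHS = 9, y in [3, 10]  -> 2 point(s)
  x = 12: RHS = 4, y in [2, 11]  -> 2 point(s)
Affine points: 12. Add the point at infinity: total = 13.

#E(F_13) = 13


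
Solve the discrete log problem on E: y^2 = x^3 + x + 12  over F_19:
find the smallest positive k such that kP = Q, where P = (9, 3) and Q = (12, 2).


Enumerate multiples of P until we hit Q = (12, 2):
  1P = (9, 3)
  2P = (6, 5)
  3P = (15, 1)
  4P = (12, 17)
  5P = (5, 3)
  6P = (5, 16)
  7P = (12, 2)
Match found at i = 7.

k = 7


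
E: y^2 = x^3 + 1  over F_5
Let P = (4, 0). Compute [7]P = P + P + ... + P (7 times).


k = 7 = 111_2 (binary, LSB first: 111)
Double-and-add from P = (4, 0):
  bit 0 = 1: acc = O + (4, 0) = (4, 0)
  bit 1 = 1: acc = (4, 0) + O = (4, 0)
  bit 2 = 1: acc = (4, 0) + O = (4, 0)

7P = (4, 0)


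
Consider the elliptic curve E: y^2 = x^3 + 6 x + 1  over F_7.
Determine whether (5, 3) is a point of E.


Check whether y^2 = x^3 + 6 x + 1 (mod 7) for (x, y) = (5, 3).
LHS: y^2 = 3^2 mod 7 = 2
RHS: x^3 + 6 x + 1 = 5^3 + 6*5 + 1 mod 7 = 2
LHS = RHS

Yes, on the curve


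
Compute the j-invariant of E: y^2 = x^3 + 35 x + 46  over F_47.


Delta = -16(4 a^3 + 27 b^2) mod 47 = 39
-1728 * (4 a)^3 = -1728 * (4*35)^3 mod 47 = 36
j = 36 * 39^(-1) mod 47 = 19

j = 19 (mod 47)


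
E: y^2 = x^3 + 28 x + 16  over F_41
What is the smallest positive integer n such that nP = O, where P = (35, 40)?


Compute successive multiples of P until we hit O:
  1P = (35, 40)
  2P = (3, 39)
  3P = (2, 11)
  4P = (37, 39)
  5P = (0, 4)
  6P = (1, 2)
  7P = (1, 39)
  8P = (0, 37)
  ... (continuing to 13P)
  13P = O

ord(P) = 13


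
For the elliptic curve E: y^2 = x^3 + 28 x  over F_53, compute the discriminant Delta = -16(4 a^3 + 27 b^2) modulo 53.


4 a^3 + 27 b^2 = 4*28^3 + 27*0^2 = 87808 + 0 = 87808
Delta = -16 * (87808) = -1404928
Delta mod 53 = 49

Delta = 49 (mod 53)


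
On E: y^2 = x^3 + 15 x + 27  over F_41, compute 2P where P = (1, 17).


Doubling: s = (3 x1^2 + a) / (2 y1)
s = (3*1^2 + 15) / (2*17) mod 41 = 15
x3 = s^2 - 2 x1 mod 41 = 15^2 - 2*1 = 18
y3 = s (x1 - x3) - y1 mod 41 = 15 * (1 - 18) - 17 = 15

2P = (18, 15)


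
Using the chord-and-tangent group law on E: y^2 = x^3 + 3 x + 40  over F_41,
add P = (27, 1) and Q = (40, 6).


P != Q, so use the chord formula.
s = (y2 - y1) / (x2 - x1) = (5) / (13) mod 41 = 13
x3 = s^2 - x1 - x2 mod 41 = 13^2 - 27 - 40 = 20
y3 = s (x1 - x3) - y1 mod 41 = 13 * (27 - 20) - 1 = 8

P + Q = (20, 8)


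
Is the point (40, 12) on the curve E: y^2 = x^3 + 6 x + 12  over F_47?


Check whether y^2 = x^3 + 6 x + 12 (mod 47) for (x, y) = (40, 12).
LHS: y^2 = 12^2 mod 47 = 3
RHS: x^3 + 6 x + 12 = 40^3 + 6*40 + 12 mod 47 = 3
LHS = RHS

Yes, on the curve


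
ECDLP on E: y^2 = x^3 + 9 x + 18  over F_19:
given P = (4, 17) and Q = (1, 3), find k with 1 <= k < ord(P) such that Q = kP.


Enumerate multiples of P until we hit Q = (1, 3):
  1P = (4, 17)
  2P = (11, 2)
  3P = (2, 14)
  4P = (1, 16)
  5P = (12, 12)
  6P = (12, 7)
  7P = (1, 3)
Match found at i = 7.

k = 7


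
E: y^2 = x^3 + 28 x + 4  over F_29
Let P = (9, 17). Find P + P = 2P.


Doubling: s = (3 x1^2 + a) / (2 y1)
s = (3*9^2 + 28) / (2*17) mod 29 = 2
x3 = s^2 - 2 x1 mod 29 = 2^2 - 2*9 = 15
y3 = s (x1 - x3) - y1 mod 29 = 2 * (9 - 15) - 17 = 0

2P = (15, 0)


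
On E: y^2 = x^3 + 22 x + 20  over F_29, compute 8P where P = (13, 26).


k = 8 = 1000_2 (binary, LSB first: 0001)
Double-and-add from P = (13, 26):
  bit 0 = 0: acc unchanged = O
  bit 1 = 0: acc unchanged = O
  bit 2 = 0: acc unchanged = O
  bit 3 = 1: acc = O + (21, 12) = (21, 12)

8P = (21, 12)


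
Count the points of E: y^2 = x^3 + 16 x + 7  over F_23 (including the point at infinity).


For each x in F_23, count y with y^2 = x^3 + 16 x + 7 mod 23:
  x = 1: RHS = 1, y in [1, 22]  -> 2 point(s)
  x = 2: RHS = 1, y in [1, 22]  -> 2 point(s)
  x = 3: RHS = 13, y in [6, 17]  -> 2 point(s)
  x = 7: RHS = 2, y in [5, 18]  -> 2 point(s)
  x = 8: RHS = 3, y in [7, 16]  -> 2 point(s)
  x = 9: RHS = 6, y in [11, 12]  -> 2 point(s)
  x = 12: RHS = 18, y in [8, 15]  -> 2 point(s)
  x = 14: RHS = 8, y in [10, 13]  -> 2 point(s)
  x = 16: RHS = 12, y in [9, 14]  -> 2 point(s)
  x = 18: RHS = 9, y in [3, 20]  -> 2 point(s)
  x = 20: RHS = 1, y in [1, 22]  -> 2 point(s)
  x = 21: RHS = 13, y in [6, 17]  -> 2 point(s)
  x = 22: RHS = 13, y in [6, 17]  -> 2 point(s)
Affine points: 26. Add the point at infinity: total = 27.

#E(F_23) = 27


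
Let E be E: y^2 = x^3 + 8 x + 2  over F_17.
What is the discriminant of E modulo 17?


4 a^3 + 27 b^2 = 4*8^3 + 27*2^2 = 2048 + 108 = 2156
Delta = -16 * (2156) = -34496
Delta mod 17 = 14

Delta = 14 (mod 17)


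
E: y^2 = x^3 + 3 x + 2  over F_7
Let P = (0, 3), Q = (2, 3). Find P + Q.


P != Q, so use the chord formula.
s = (y2 - y1) / (x2 - x1) = (0) / (2) mod 7 = 0
x3 = s^2 - x1 - x2 mod 7 = 0^2 - 0 - 2 = 5
y3 = s (x1 - x3) - y1 mod 7 = 0 * (0 - 5) - 3 = 4

P + Q = (5, 4)


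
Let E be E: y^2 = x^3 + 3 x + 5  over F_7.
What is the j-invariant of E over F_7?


Delta = -16(4 a^3 + 27 b^2) mod 7 = 2
-1728 * (4 a)^3 = -1728 * (4*3)^3 mod 7 = 6
j = 6 * 2^(-1) mod 7 = 3

j = 3 (mod 7)


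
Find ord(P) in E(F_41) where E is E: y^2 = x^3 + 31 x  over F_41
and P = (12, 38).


Compute successive multiples of P until we hit O:
  1P = (12, 38)
  2P = (21, 21)
  3P = (6, 19)
  4P = (0, 0)
  5P = (6, 22)
  6P = (21, 20)
  7P = (12, 3)
  8P = O

ord(P) = 8


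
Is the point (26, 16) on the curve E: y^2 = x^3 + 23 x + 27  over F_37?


Check whether y^2 = x^3 + 23 x + 27 (mod 37) for (x, y) = (26, 16).
LHS: y^2 = 16^2 mod 37 = 34
RHS: x^3 + 23 x + 27 = 26^3 + 23*26 + 27 mod 37 = 34
LHS = RHS

Yes, on the curve


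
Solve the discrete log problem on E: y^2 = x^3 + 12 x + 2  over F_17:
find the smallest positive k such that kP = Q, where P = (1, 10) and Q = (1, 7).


Enumerate multiples of P until we hit Q = (1, 7):
  1P = (1, 10)
  2P = (6, 16)
  3P = (6, 1)
  4P = (1, 7)
Match found at i = 4.

k = 4


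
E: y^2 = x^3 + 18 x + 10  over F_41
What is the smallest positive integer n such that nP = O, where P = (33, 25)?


Compute successive multiples of P until we hit O:
  1P = (33, 25)
  2P = (32, 12)
  3P = (22, 36)
  4P = (28, 11)
  5P = (19, 6)
  6P = (40, 27)
  7P = (30, 11)
  8P = (18, 4)
  ... (continuing to 38P)
  38P = O

ord(P) = 38


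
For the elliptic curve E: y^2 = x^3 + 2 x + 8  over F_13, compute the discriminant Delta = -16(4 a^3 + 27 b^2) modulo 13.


4 a^3 + 27 b^2 = 4*2^3 + 27*8^2 = 32 + 1728 = 1760
Delta = -16 * (1760) = -28160
Delta mod 13 = 11

Delta = 11 (mod 13)


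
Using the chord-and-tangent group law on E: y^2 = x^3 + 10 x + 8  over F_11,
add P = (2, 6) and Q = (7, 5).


P != Q, so use the chord formula.
s = (y2 - y1) / (x2 - x1) = (10) / (5) mod 11 = 2
x3 = s^2 - x1 - x2 mod 11 = 2^2 - 2 - 7 = 6
y3 = s (x1 - x3) - y1 mod 11 = 2 * (2 - 6) - 6 = 8

P + Q = (6, 8)


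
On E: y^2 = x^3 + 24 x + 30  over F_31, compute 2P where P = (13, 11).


Doubling: s = (3 x1^2 + a) / (2 y1)
s = (3*13^2 + 24) / (2*11) mod 31 = 3
x3 = s^2 - 2 x1 mod 31 = 3^2 - 2*13 = 14
y3 = s (x1 - x3) - y1 mod 31 = 3 * (13 - 14) - 11 = 17

2P = (14, 17)


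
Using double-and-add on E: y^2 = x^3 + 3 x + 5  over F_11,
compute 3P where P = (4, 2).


k = 3 = 11_2 (binary, LSB first: 11)
Double-and-add from P = (4, 2):
  bit 0 = 1: acc = O + (4, 2) = (4, 2)
  bit 1 = 1: acc = (4, 2) + (4, 9) = O

3P = O


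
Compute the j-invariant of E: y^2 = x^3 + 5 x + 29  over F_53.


Delta = -16(4 a^3 + 27 b^2) mod 53 = 6
-1728 * (4 a)^3 = -1728 * (4*5)^3 mod 53 = 43
j = 43 * 6^(-1) mod 53 = 16

j = 16 (mod 53)


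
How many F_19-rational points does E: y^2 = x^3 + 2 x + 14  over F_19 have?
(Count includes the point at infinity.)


For each x in F_19, count y with y^2 = x^3 + 2 x + 14 mod 19:
  x = 1: RHS = 17, y in [6, 13]  -> 2 point(s)
  x = 2: RHS = 7, y in [8, 11]  -> 2 point(s)
  x = 3: RHS = 9, y in [3, 16]  -> 2 point(s)
  x = 5: RHS = 16, y in [4, 15]  -> 2 point(s)
  x = 9: RHS = 1, y in [1, 18]  -> 2 point(s)
  x = 16: RHS = 0, y in [0]  -> 1 point(s)
  x = 18: RHS = 11, y in [7, 12]  -> 2 point(s)
Affine points: 13. Add the point at infinity: total = 14.

#E(F_19) = 14


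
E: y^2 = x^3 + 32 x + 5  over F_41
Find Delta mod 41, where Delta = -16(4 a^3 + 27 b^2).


4 a^3 + 27 b^2 = 4*32^3 + 27*5^2 = 131072 + 675 = 131747
Delta = -16 * (131747) = -2107952
Delta mod 41 = 22

Delta = 22 (mod 41)


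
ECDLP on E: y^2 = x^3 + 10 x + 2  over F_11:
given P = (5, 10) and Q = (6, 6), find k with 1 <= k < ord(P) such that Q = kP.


Enumerate multiples of P until we hit Q = (6, 6):
  1P = (5, 10)
  2P = (6, 5)
  3P = (3, 2)
  4P = (8, 0)
  5P = (3, 9)
  6P = (6, 6)
Match found at i = 6.

k = 6


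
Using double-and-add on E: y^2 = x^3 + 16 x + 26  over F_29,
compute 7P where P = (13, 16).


k = 7 = 111_2 (binary, LSB first: 111)
Double-and-add from P = (13, 16):
  bit 0 = 1: acc = O + (13, 16) = (13, 16)
  bit 1 = 1: acc = (13, 16) + (16, 12) = (5, 12)
  bit 2 = 1: acc = (5, 12) + (4, 3) = (14, 23)

7P = (14, 23)


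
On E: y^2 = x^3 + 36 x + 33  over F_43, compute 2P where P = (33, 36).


Doubling: s = (3 x1^2 + a) / (2 y1)
s = (3*33^2 + 36) / (2*36) mod 43 = 19
x3 = s^2 - 2 x1 mod 43 = 19^2 - 2*33 = 37
y3 = s (x1 - x3) - y1 mod 43 = 19 * (33 - 37) - 36 = 17

2P = (37, 17)


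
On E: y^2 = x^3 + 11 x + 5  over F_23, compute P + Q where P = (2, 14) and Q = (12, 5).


P != Q, so use the chord formula.
s = (y2 - y1) / (x2 - x1) = (14) / (10) mod 23 = 6
x3 = s^2 - x1 - x2 mod 23 = 6^2 - 2 - 12 = 22
y3 = s (x1 - x3) - y1 mod 23 = 6 * (2 - 22) - 14 = 4

P + Q = (22, 4)


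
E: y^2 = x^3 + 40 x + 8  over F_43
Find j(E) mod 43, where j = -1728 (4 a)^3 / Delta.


Delta = -16(4 a^3 + 27 b^2) mod 43 = 9
-1728 * (4 a)^3 = -1728 * (4*40)^3 mod 43 = 21
j = 21 * 9^(-1) mod 43 = 31

j = 31 (mod 43)


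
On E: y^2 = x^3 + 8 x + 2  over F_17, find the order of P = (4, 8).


Compute successive multiples of P until we hit O:
  1P = (4, 8)
  2P = (0, 6)
  3P = (9, 15)
  4P = (8, 0)
  5P = (9, 2)
  6P = (0, 11)
  7P = (4, 9)
  8P = O

ord(P) = 8


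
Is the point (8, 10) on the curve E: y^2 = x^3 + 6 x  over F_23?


Check whether y^2 = x^3 + 6 x + 0 (mod 23) for (x, y) = (8, 10).
LHS: y^2 = 10^2 mod 23 = 8
RHS: x^3 + 6 x + 0 = 8^3 + 6*8 + 0 mod 23 = 8
LHS = RHS

Yes, on the curve


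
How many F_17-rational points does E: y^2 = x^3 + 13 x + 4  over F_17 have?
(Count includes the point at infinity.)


For each x in F_17, count y with y^2 = x^3 + 13 x + 4 mod 17:
  x = 0: RHS = 4, y in [2, 15]  -> 2 point(s)
  x = 1: RHS = 1, y in [1, 16]  -> 2 point(s)
  x = 2: RHS = 4, y in [2, 15]  -> 2 point(s)
  x = 3: RHS = 2, y in [6, 11]  -> 2 point(s)
  x = 4: RHS = 1, y in [1, 16]  -> 2 point(s)
  x = 6: RHS = 9, y in [3, 14]  -> 2 point(s)
  x = 7: RHS = 13, y in [8, 9]  -> 2 point(s)
  x = 8: RHS = 8, y in [5, 12]  -> 2 point(s)
  x = 9: RHS = 0, y in [0]  -> 1 point(s)
  x = 11: RHS = 16, y in [4, 13]  -> 2 point(s)
  x = 12: RHS = 1, y in [1, 16]  -> 2 point(s)
  x = 15: RHS = 4, y in [2, 15]  -> 2 point(s)
Affine points: 23. Add the point at infinity: total = 24.

#E(F_17) = 24


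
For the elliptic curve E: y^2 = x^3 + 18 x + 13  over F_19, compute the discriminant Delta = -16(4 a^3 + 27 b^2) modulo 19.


4 a^3 + 27 b^2 = 4*18^3 + 27*13^2 = 23328 + 4563 = 27891
Delta = -16 * (27891) = -446256
Delta mod 19 = 16

Delta = 16 (mod 19)


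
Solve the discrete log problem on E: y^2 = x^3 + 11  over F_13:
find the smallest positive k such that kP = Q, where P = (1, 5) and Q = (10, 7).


Enumerate multiples of P until we hit Q = (10, 7):
  1P = (1, 5)
  2P = (12, 6)
  3P = (10, 6)
  4P = (11, 4)
  5P = (4, 7)
  6P = (7, 4)
  7P = (9, 5)
  8P = (3, 8)
  9P = (8, 4)
  10P = (8, 9)
  11P = (3, 5)
  12P = (9, 8)
  13P = (7, 9)
  14P = (4, 6)
  15P = (11, 9)
  16P = (10, 7)
Match found at i = 16.

k = 16


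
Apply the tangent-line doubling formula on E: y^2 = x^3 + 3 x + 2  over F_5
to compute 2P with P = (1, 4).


Doubling: s = (3 x1^2 + a) / (2 y1)
s = (3*1^2 + 3) / (2*4) mod 5 = 2
x3 = s^2 - 2 x1 mod 5 = 2^2 - 2*1 = 2
y3 = s (x1 - x3) - y1 mod 5 = 2 * (1 - 2) - 4 = 4

2P = (2, 4)


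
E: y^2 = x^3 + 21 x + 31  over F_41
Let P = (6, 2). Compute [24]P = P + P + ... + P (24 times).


k = 24 = 11000_2 (binary, LSB first: 00011)
Double-and-add from P = (6, 2):
  bit 0 = 0: acc unchanged = O
  bit 1 = 0: acc unchanged = O
  bit 2 = 0: acc unchanged = O
  bit 3 = 1: acc = O + (12, 17) = (12, 17)
  bit 4 = 1: acc = (12, 17) + (38, 8) = (34, 19)

24P = (34, 19)


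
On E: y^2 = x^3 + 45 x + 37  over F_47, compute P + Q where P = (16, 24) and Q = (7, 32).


P != Q, so use the chord formula.
s = (y2 - y1) / (x2 - x1) = (8) / (38) mod 47 = 20
x3 = s^2 - x1 - x2 mod 47 = 20^2 - 16 - 7 = 1
y3 = s (x1 - x3) - y1 mod 47 = 20 * (16 - 1) - 24 = 41

P + Q = (1, 41)


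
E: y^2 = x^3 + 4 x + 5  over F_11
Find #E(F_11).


For each x in F_11, count y with y^2 = x^3 + 4 x + 5 mod 11:
  x = 0: RHS = 5, y in [4, 7]  -> 2 point(s)
  x = 3: RHS = 0, y in [0]  -> 1 point(s)
  x = 6: RHS = 3, y in [5, 6]  -> 2 point(s)
  x = 9: RHS = 0, y in [0]  -> 1 point(s)
  x = 10: RHS = 0, y in [0]  -> 1 point(s)
Affine points: 7. Add the point at infinity: total = 8.

#E(F_11) = 8


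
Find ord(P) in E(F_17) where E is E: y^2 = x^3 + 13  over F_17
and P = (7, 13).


Compute successive multiples of P until we hit O:
  1P = (7, 13)
  2P = (11, 1)
  3P = (8, 7)
  4P = (4, 3)
  5P = (2, 15)
  6P = (0, 8)
  7P = (6, 12)
  8P = (5, 6)
  ... (continuing to 18P)
  18P = O

ord(P) = 18


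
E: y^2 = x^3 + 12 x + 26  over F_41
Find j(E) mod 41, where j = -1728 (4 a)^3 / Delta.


Delta = -16(4 a^3 + 27 b^2) mod 41 = 37
-1728 * (4 a)^3 = -1728 * (4*12)^3 mod 41 = 33
j = 33 * 37^(-1) mod 41 = 2

j = 2 (mod 41)


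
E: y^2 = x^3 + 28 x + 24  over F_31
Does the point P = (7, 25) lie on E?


Check whether y^2 = x^3 + 28 x + 24 (mod 31) for (x, y) = (7, 25).
LHS: y^2 = 25^2 mod 31 = 5
RHS: x^3 + 28 x + 24 = 7^3 + 28*7 + 24 mod 31 = 5
LHS = RHS

Yes, on the curve


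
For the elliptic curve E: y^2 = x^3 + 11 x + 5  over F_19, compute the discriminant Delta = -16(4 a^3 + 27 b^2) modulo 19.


4 a^3 + 27 b^2 = 4*11^3 + 27*5^2 = 5324 + 675 = 5999
Delta = -16 * (5999) = -95984
Delta mod 19 = 4

Delta = 4 (mod 19)


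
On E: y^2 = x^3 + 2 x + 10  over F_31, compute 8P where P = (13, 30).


k = 8 = 1000_2 (binary, LSB first: 0001)
Double-and-add from P = (13, 30):
  bit 0 = 0: acc unchanged = O
  bit 1 = 0: acc unchanged = O
  bit 2 = 0: acc unchanged = O
  bit 3 = 1: acc = O + (10, 21) = (10, 21)

8P = (10, 21)


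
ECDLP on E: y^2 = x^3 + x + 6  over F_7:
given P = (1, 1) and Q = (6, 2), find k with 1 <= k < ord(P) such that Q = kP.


Enumerate multiples of P until we hit Q = (6, 2):
  1P = (1, 1)
  2P = (2, 4)
  3P = (6, 5)
  4P = (4, 5)
  5P = (3, 1)
  6P = (3, 6)
  7P = (4, 2)
  8P = (6, 2)
Match found at i = 8.

k = 8


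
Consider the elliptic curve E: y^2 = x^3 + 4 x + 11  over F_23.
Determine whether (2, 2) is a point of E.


Check whether y^2 = x^3 + 4 x + 11 (mod 23) for (x, y) = (2, 2).
LHS: y^2 = 2^2 mod 23 = 4
RHS: x^3 + 4 x + 11 = 2^3 + 4*2 + 11 mod 23 = 4
LHS = RHS

Yes, on the curve


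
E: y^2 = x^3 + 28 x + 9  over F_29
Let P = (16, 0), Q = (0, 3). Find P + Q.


P != Q, so use the chord formula.
s = (y2 - y1) / (x2 - x1) = (3) / (13) mod 29 = 27
x3 = s^2 - x1 - x2 mod 29 = 27^2 - 16 - 0 = 17
y3 = s (x1 - x3) - y1 mod 29 = 27 * (16 - 17) - 0 = 2

P + Q = (17, 2)


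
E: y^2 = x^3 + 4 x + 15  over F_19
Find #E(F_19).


For each x in F_19, count y with y^2 = x^3 + 4 x + 15 mod 19:
  x = 1: RHS = 1, y in [1, 18]  -> 2 point(s)
  x = 3: RHS = 16, y in [4, 15]  -> 2 point(s)
  x = 4: RHS = 0, y in [0]  -> 1 point(s)
  x = 7: RHS = 6, y in [5, 14]  -> 2 point(s)
  x = 9: RHS = 1, y in [1, 18]  -> 2 point(s)
  x = 12: RHS = 5, y in [9, 10]  -> 2 point(s)
  x = 15: RHS = 11, y in [7, 12]  -> 2 point(s)
Affine points: 13. Add the point at infinity: total = 14.

#E(F_19) = 14


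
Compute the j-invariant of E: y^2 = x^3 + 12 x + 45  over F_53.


Delta = -16(4 a^3 + 27 b^2) mod 53 = 37
-1728 * (4 a)^3 = -1728 * (4*12)^3 mod 53 = 25
j = 25 * 37^(-1) mod 53 = 15

j = 15 (mod 53)


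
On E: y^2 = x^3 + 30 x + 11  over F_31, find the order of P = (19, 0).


Compute successive multiples of P until we hit O:
  1P = (19, 0)
  2P = O

ord(P) = 2


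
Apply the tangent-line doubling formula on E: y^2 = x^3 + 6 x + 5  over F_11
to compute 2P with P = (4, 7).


Doubling: s = (3 x1^2 + a) / (2 y1)
s = (3*4^2 + 6) / (2*7) mod 11 = 7
x3 = s^2 - 2 x1 mod 11 = 7^2 - 2*4 = 8
y3 = s (x1 - x3) - y1 mod 11 = 7 * (4 - 8) - 7 = 9

2P = (8, 9)


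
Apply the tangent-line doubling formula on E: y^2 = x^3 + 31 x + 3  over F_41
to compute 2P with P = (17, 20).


Doubling: s = (3 x1^2 + a) / (2 y1)
s = (3*17^2 + 31) / (2*20) mod 41 = 4
x3 = s^2 - 2 x1 mod 41 = 4^2 - 2*17 = 23
y3 = s (x1 - x3) - y1 mod 41 = 4 * (17 - 23) - 20 = 38

2P = (23, 38)


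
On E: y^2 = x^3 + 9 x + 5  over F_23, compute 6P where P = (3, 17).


k = 6 = 110_2 (binary, LSB first: 011)
Double-and-add from P = (3, 17):
  bit 0 = 0: acc unchanged = O
  bit 1 = 1: acc = O + (3, 6) = (3, 6)
  bit 2 = 1: acc = (3, 6) + (3, 17) = O

6P = O


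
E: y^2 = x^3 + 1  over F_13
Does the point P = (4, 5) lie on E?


Check whether y^2 = x^3 + 0 x + 1 (mod 13) for (x, y) = (4, 5).
LHS: y^2 = 5^2 mod 13 = 12
RHS: x^3 + 0 x + 1 = 4^3 + 0*4 + 1 mod 13 = 0
LHS != RHS

No, not on the curve


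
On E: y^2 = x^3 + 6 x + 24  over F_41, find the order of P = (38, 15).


Compute successive multiples of P until we hit O:
  1P = (38, 15)
  2P = (15, 39)
  3P = (8, 25)
  4P = (27, 36)
  5P = (22, 29)
  6P = (17, 23)
  7P = (37, 10)
  8P = (32, 15)
  ... (continuing to 39P)
  39P = O

ord(P) = 39


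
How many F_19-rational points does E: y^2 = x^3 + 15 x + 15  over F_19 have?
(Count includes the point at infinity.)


For each x in F_19, count y with y^2 = x^3 + 15 x + 15 mod 19:
  x = 3: RHS = 11, y in [7, 12]  -> 2 point(s)
  x = 4: RHS = 6, y in [5, 14]  -> 2 point(s)
  x = 5: RHS = 6, y in [5, 14]  -> 2 point(s)
  x = 6: RHS = 17, y in [6, 13]  -> 2 point(s)
  x = 7: RHS = 7, y in [8, 11]  -> 2 point(s)
  x = 8: RHS = 1, y in [1, 18]  -> 2 point(s)
  x = 9: RHS = 5, y in [9, 10]  -> 2 point(s)
  x = 10: RHS = 6, y in [5, 14]  -> 2 point(s)
  x = 12: RHS = 4, y in [2, 17]  -> 2 point(s)
  x = 14: RHS = 5, y in [9, 10]  -> 2 point(s)
  x = 15: RHS = 5, y in [9, 10]  -> 2 point(s)
  x = 16: RHS = 0, y in [0]  -> 1 point(s)
Affine points: 23. Add the point at infinity: total = 24.

#E(F_19) = 24


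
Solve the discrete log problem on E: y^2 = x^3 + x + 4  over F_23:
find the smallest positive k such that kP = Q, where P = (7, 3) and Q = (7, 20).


Enumerate multiples of P until we hit Q = (7, 20):
  1P = (7, 3)
  2P = (22, 18)
  3P = (18, 9)
  4P = (4, 7)
  5P = (1, 12)
  6P = (0, 21)
  7P = (9, 12)
  8P = (10, 18)
  9P = (8, 15)
  10P = (14, 5)
  11P = (11, 9)
  12P = (13, 11)
  13P = (15, 17)
  14P = (17, 14)
  15P = (17, 9)
  16P = (15, 6)
  17P = (13, 12)
  18P = (11, 14)
  19P = (14, 18)
  20P = (8, 8)
  21P = (10, 5)
  22P = (9, 11)
  23P = (0, 2)
  24P = (1, 11)
  25P = (4, 16)
  26P = (18, 14)
  27P = (22, 5)
  28P = (7, 20)
Match found at i = 28.

k = 28


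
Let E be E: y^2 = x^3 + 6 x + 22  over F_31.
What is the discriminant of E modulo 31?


4 a^3 + 27 b^2 = 4*6^3 + 27*22^2 = 864 + 13068 = 13932
Delta = -16 * (13932) = -222912
Delta mod 31 = 9

Delta = 9 (mod 31)


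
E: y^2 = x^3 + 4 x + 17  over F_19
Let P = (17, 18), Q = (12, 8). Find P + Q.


P != Q, so use the chord formula.
s = (y2 - y1) / (x2 - x1) = (9) / (14) mod 19 = 2
x3 = s^2 - x1 - x2 mod 19 = 2^2 - 17 - 12 = 13
y3 = s (x1 - x3) - y1 mod 19 = 2 * (17 - 13) - 18 = 9

P + Q = (13, 9)


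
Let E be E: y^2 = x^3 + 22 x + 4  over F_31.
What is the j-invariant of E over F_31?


Delta = -16(4 a^3 + 27 b^2) mod 31 = 2
-1728 * (4 a)^3 = -1728 * (4*22)^3 mod 31 = 23
j = 23 * 2^(-1) mod 31 = 27

j = 27 (mod 31)


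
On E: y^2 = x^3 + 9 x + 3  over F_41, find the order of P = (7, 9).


Compute successive multiples of P until we hit O:
  1P = (7, 9)
  2P = (11, 11)
  3P = (13, 29)
  4P = (23, 6)
  5P = (16, 26)
  6P = (16, 15)
  7P = (23, 35)
  8P = (13, 12)
  ... (continuing to 11P)
  11P = O

ord(P) = 11


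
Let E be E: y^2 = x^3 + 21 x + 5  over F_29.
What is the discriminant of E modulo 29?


4 a^3 + 27 b^2 = 4*21^3 + 27*5^2 = 37044 + 675 = 37719
Delta = -16 * (37719) = -603504
Delta mod 29 = 15

Delta = 15 (mod 29)


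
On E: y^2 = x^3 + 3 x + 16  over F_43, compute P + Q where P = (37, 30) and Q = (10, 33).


P != Q, so use the chord formula.
s = (y2 - y1) / (x2 - x1) = (3) / (16) mod 43 = 19
x3 = s^2 - x1 - x2 mod 43 = 19^2 - 37 - 10 = 13
y3 = s (x1 - x3) - y1 mod 43 = 19 * (37 - 13) - 30 = 39

P + Q = (13, 39)


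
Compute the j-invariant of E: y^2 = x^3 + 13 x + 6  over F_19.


Delta = -16(4 a^3 + 27 b^2) mod 19 = 1
-1728 * (4 a)^3 = -1728 * (4*13)^3 mod 19 = 8
j = 8 * 1^(-1) mod 19 = 8

j = 8 (mod 19)


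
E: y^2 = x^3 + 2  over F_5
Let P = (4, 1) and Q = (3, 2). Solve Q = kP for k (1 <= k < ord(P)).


Enumerate multiples of P until we hit Q = (3, 2):
  1P = (4, 1)
  2P = (3, 3)
  3P = (2, 0)
  4P = (3, 2)
Match found at i = 4.

k = 4


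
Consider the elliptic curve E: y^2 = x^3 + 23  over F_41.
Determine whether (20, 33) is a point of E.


Check whether y^2 = x^3 + 0 x + 23 (mod 41) for (x, y) = (20, 33).
LHS: y^2 = 33^2 mod 41 = 23
RHS: x^3 + 0 x + 23 = 20^3 + 0*20 + 23 mod 41 = 28
LHS != RHS

No, not on the curve


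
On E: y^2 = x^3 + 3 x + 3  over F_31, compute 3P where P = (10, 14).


k = 3 = 11_2 (binary, LSB first: 11)
Double-and-add from P = (10, 14):
  bit 0 = 1: acc = O + (10, 14) = (10, 14)
  bit 1 = 1: acc = (10, 14) + (13, 10) = (27, 19)

3P = (27, 19)


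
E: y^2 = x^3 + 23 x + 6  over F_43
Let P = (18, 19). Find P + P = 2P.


Doubling: s = (3 x1^2 + a) / (2 y1)
s = (3*18^2 + 23) / (2*19) mod 43 = 16
x3 = s^2 - 2 x1 mod 43 = 16^2 - 2*18 = 5
y3 = s (x1 - x3) - y1 mod 43 = 16 * (18 - 5) - 19 = 17

2P = (5, 17)


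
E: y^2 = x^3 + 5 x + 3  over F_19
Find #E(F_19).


For each x in F_19, count y with y^2 = x^3 + 5 x + 3 mod 19:
  x = 1: RHS = 9, y in [3, 16]  -> 2 point(s)
  x = 3: RHS = 7, y in [8, 11]  -> 2 point(s)
  x = 4: RHS = 11, y in [7, 12]  -> 2 point(s)
  x = 5: RHS = 1, y in [1, 18]  -> 2 point(s)
  x = 7: RHS = 1, y in [1, 18]  -> 2 point(s)
  x = 8: RHS = 4, y in [2, 17]  -> 2 point(s)
  x = 9: RHS = 17, y in [6, 13]  -> 2 point(s)
  x = 12: RHS = 5, y in [9, 10]  -> 2 point(s)
  x = 13: RHS = 4, y in [2, 17]  -> 2 point(s)
  x = 14: RHS = 5, y in [9, 10]  -> 2 point(s)
  x = 17: RHS = 4, y in [2, 17]  -> 2 point(s)
  x = 18: RHS = 16, y in [4, 15]  -> 2 point(s)
Affine points: 24. Add the point at infinity: total = 25.

#E(F_19) = 25


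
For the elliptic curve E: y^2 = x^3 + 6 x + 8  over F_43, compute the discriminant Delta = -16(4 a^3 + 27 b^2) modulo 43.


4 a^3 + 27 b^2 = 4*6^3 + 27*8^2 = 864 + 1728 = 2592
Delta = -16 * (2592) = -41472
Delta mod 43 = 23

Delta = 23 (mod 43)


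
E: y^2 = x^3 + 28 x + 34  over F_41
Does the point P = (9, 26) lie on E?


Check whether y^2 = x^3 + 28 x + 34 (mod 41) for (x, y) = (9, 26).
LHS: y^2 = 26^2 mod 41 = 20
RHS: x^3 + 28 x + 34 = 9^3 + 28*9 + 34 mod 41 = 31
LHS != RHS

No, not on the curve


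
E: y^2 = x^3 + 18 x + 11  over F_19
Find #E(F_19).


For each x in F_19, count y with y^2 = x^3 + 18 x + 11 mod 19:
  x = 0: RHS = 11, y in [7, 12]  -> 2 point(s)
  x = 1: RHS = 11, y in [7, 12]  -> 2 point(s)
  x = 2: RHS = 17, y in [6, 13]  -> 2 point(s)
  x = 3: RHS = 16, y in [4, 15]  -> 2 point(s)
  x = 5: RHS = 17, y in [6, 13]  -> 2 point(s)
  x = 7: RHS = 5, y in [9, 10]  -> 2 point(s)
  x = 9: RHS = 9, y in [3, 16]  -> 2 point(s)
  x = 11: RHS = 1, y in [1, 18]  -> 2 point(s)
  x = 12: RHS = 17, y in [6, 13]  -> 2 point(s)
  x = 14: RHS = 5, y in [9, 10]  -> 2 point(s)
  x = 16: RHS = 6, y in [5, 14]  -> 2 point(s)
  x = 17: RHS = 5, y in [9, 10]  -> 2 point(s)
  x = 18: RHS = 11, y in [7, 12]  -> 2 point(s)
Affine points: 26. Add the point at infinity: total = 27.

#E(F_19) = 27


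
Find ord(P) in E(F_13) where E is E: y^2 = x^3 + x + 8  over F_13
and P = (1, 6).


Compute successive multiples of P until we hit O:
  1P = (1, 6)
  2P = (1, 7)
  3P = O

ord(P) = 3


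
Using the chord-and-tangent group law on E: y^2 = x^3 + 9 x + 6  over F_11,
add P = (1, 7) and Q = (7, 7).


P != Q, so use the chord formula.
s = (y2 - y1) / (x2 - x1) = (0) / (6) mod 11 = 0
x3 = s^2 - x1 - x2 mod 11 = 0^2 - 1 - 7 = 3
y3 = s (x1 - x3) - y1 mod 11 = 0 * (1 - 3) - 7 = 4

P + Q = (3, 4)


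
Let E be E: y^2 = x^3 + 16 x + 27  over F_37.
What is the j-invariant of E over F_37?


Delta = -16(4 a^3 + 27 b^2) mod 37 = 17
-1728 * (4 a)^3 = -1728 * (4*16)^3 mod 37 = 26
j = 26 * 17^(-1) mod 37 = 32

j = 32 (mod 37)


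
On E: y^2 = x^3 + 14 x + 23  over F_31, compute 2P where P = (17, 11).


Doubling: s = (3 x1^2 + a) / (2 y1)
s = (3*17^2 + 14) / (2*11) mod 31 = 2
x3 = s^2 - 2 x1 mod 31 = 2^2 - 2*17 = 1
y3 = s (x1 - x3) - y1 mod 31 = 2 * (17 - 1) - 11 = 21

2P = (1, 21)


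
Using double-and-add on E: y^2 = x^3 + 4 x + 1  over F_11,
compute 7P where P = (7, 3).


k = 7 = 111_2 (binary, LSB first: 111)
Double-and-add from P = (7, 3):
  bit 0 = 1: acc = O + (7, 3) = (7, 3)
  bit 1 = 1: acc = (7, 3) + (0, 10) = (5, 6)
  bit 2 = 1: acc = (5, 6) + (4, 9) = (0, 1)

7P = (0, 1)


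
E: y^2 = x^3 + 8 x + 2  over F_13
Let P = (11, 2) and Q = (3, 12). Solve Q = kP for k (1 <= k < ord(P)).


Enumerate multiples of P until we hit Q = (3, 12):
  1P = (11, 2)
  2P = (3, 12)
Match found at i = 2.

k = 2


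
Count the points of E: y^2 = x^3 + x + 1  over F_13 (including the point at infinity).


For each x in F_13, count y with y^2 = x^3 + 1 x + 1 mod 13:
  x = 0: RHS = 1, y in [1, 12]  -> 2 point(s)
  x = 1: RHS = 3, y in [4, 9]  -> 2 point(s)
  x = 4: RHS = 4, y in [2, 11]  -> 2 point(s)
  x = 5: RHS = 1, y in [1, 12]  -> 2 point(s)
  x = 7: RHS = 0, y in [0]  -> 1 point(s)
  x = 8: RHS = 1, y in [1, 12]  -> 2 point(s)
  x = 10: RHS = 10, y in [6, 7]  -> 2 point(s)
  x = 11: RHS = 4, y in [2, 11]  -> 2 point(s)
  x = 12: RHS = 12, y in [5, 8]  -> 2 point(s)
Affine points: 17. Add the point at infinity: total = 18.

#E(F_13) = 18


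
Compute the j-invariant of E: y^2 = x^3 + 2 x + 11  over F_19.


Delta = -16(4 a^3 + 27 b^2) mod 19 = 17
-1728 * (4 a)^3 = -1728 * (4*2)^3 mod 19 = 18
j = 18 * 17^(-1) mod 19 = 10

j = 10 (mod 19)


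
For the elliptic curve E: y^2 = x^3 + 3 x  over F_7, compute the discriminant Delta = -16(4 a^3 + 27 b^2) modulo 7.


4 a^3 + 27 b^2 = 4*3^3 + 27*0^2 = 108 + 0 = 108
Delta = -16 * (108) = -1728
Delta mod 7 = 1

Delta = 1 (mod 7)


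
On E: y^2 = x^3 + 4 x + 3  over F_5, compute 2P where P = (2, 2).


Doubling: s = (3 x1^2 + a) / (2 y1)
s = (3*2^2 + 4) / (2*2) mod 5 = 4
x3 = s^2 - 2 x1 mod 5 = 4^2 - 2*2 = 2
y3 = s (x1 - x3) - y1 mod 5 = 4 * (2 - 2) - 2 = 3

2P = (2, 3)


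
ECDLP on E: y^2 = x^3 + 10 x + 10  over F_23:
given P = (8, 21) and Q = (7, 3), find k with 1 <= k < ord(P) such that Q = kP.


Enumerate multiples of P until we hit Q = (7, 3):
  1P = (8, 21)
  2P = (10, 11)
  3P = (7, 20)
  4P = (9, 1)
  5P = (15, 4)
  6P = (12, 15)
  7P = (11, 18)
  8P = (5, 22)
  9P = (5, 1)
  10P = (11, 5)
  11P = (12, 8)
  12P = (15, 19)
  13P = (9, 22)
  14P = (7, 3)
Match found at i = 14.

k = 14


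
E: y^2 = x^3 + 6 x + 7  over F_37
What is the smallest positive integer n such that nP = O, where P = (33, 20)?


Compute successive multiples of P until we hit O:
  1P = (33, 20)
  2P = (36, 0)
  3P = (33, 17)
  4P = O

ord(P) = 4


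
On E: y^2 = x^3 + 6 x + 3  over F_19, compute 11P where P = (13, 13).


k = 11 = 1011_2 (binary, LSB first: 1101)
Double-and-add from P = (13, 13):
  bit 0 = 1: acc = O + (13, 13) = (13, 13)
  bit 1 = 1: acc = (13, 13) + (12, 6) = (5, 5)
  bit 2 = 0: acc unchanged = (5, 5)
  bit 3 = 1: acc = (5, 5) + (2, 2) = (13, 6)

11P = (13, 6)


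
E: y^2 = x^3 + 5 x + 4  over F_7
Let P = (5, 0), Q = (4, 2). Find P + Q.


P != Q, so use the chord formula.
s = (y2 - y1) / (x2 - x1) = (2) / (6) mod 7 = 5
x3 = s^2 - x1 - x2 mod 7 = 5^2 - 5 - 4 = 2
y3 = s (x1 - x3) - y1 mod 7 = 5 * (5 - 2) - 0 = 1

P + Q = (2, 1)


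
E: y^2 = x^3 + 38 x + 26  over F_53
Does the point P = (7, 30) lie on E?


Check whether y^2 = x^3 + 38 x + 26 (mod 53) for (x, y) = (7, 30).
LHS: y^2 = 30^2 mod 53 = 52
RHS: x^3 + 38 x + 26 = 7^3 + 38*7 + 26 mod 53 = 52
LHS = RHS

Yes, on the curve


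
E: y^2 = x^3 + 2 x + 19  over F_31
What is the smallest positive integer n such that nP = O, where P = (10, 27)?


Compute successive multiples of P until we hit O:
  1P = (10, 27)
  2P = (12, 2)
  3P = (18, 11)
  4P = (7, 29)
  5P = (11, 15)
  6P = (30, 27)
  7P = (22, 4)
  8P = (27, 3)
  ... (continuing to 18P)
  18P = O

ord(P) = 18


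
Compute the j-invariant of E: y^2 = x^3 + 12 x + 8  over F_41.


Delta = -16(4 a^3 + 27 b^2) mod 41 = 12
-1728 * (4 a)^3 = -1728 * (4*12)^3 mod 41 = 33
j = 33 * 12^(-1) mod 41 = 13

j = 13 (mod 41)


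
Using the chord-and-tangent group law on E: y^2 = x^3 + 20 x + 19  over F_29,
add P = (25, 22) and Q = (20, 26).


P != Q, so use the chord formula.
s = (y2 - y1) / (x2 - x1) = (4) / (24) mod 29 = 5
x3 = s^2 - x1 - x2 mod 29 = 5^2 - 25 - 20 = 9
y3 = s (x1 - x3) - y1 mod 29 = 5 * (25 - 9) - 22 = 0

P + Q = (9, 0)


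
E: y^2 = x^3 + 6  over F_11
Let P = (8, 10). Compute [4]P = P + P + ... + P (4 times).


k = 4 = 100_2 (binary, LSB first: 001)
Double-and-add from P = (8, 10):
  bit 0 = 0: acc unchanged = O
  bit 1 = 0: acc unchanged = O
  bit 2 = 1: acc = O + (4, 9) = (4, 9)

4P = (4, 9)


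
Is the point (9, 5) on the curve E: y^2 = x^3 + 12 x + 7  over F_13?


Check whether y^2 = x^3 + 12 x + 7 (mod 13) for (x, y) = (9, 5).
LHS: y^2 = 5^2 mod 13 = 12
RHS: x^3 + 12 x + 7 = 9^3 + 12*9 + 7 mod 13 = 12
LHS = RHS

Yes, on the curve


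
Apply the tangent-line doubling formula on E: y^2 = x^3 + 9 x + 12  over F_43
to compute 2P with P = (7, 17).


Doubling: s = (3 x1^2 + a) / (2 y1)
s = (3*7^2 + 9) / (2*17) mod 43 = 40
x3 = s^2 - 2 x1 mod 43 = 40^2 - 2*7 = 38
y3 = s (x1 - x3) - y1 mod 43 = 40 * (7 - 38) - 17 = 33

2P = (38, 33)


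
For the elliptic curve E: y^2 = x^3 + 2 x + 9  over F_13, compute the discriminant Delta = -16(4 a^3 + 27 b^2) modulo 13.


4 a^3 + 27 b^2 = 4*2^3 + 27*9^2 = 32 + 2187 = 2219
Delta = -16 * (2219) = -35504
Delta mod 13 = 12

Delta = 12 (mod 13)


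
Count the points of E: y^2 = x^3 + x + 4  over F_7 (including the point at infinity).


For each x in F_7, count y with y^2 = x^3 + 1 x + 4 mod 7:
  x = 0: RHS = 4, y in [2, 5]  -> 2 point(s)
  x = 2: RHS = 0, y in [0]  -> 1 point(s)
  x = 4: RHS = 2, y in [3, 4]  -> 2 point(s)
  x = 5: RHS = 1, y in [1, 6]  -> 2 point(s)
  x = 6: RHS = 2, y in [3, 4]  -> 2 point(s)
Affine points: 9. Add the point at infinity: total = 10.

#E(F_7) = 10


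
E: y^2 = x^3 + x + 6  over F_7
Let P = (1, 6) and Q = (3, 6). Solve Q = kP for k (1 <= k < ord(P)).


Enumerate multiples of P until we hit Q = (3, 6):
  1P = (1, 6)
  2P = (2, 3)
  3P = (6, 2)
  4P = (4, 2)
  5P = (3, 6)
Match found at i = 5.

k = 5


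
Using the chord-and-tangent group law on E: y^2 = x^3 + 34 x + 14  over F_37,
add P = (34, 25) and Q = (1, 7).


P != Q, so use the chord formula.
s = (y2 - y1) / (x2 - x1) = (19) / (4) mod 37 = 14
x3 = s^2 - x1 - x2 mod 37 = 14^2 - 34 - 1 = 13
y3 = s (x1 - x3) - y1 mod 37 = 14 * (34 - 13) - 25 = 10

P + Q = (13, 10)


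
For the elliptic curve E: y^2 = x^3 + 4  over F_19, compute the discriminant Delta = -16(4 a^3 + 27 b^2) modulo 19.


4 a^3 + 27 b^2 = 4*0^3 + 27*4^2 = 0 + 432 = 432
Delta = -16 * (432) = -6912
Delta mod 19 = 4

Delta = 4 (mod 19)


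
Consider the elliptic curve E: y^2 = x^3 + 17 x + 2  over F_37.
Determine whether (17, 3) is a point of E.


Check whether y^2 = x^3 + 17 x + 2 (mod 37) for (x, y) = (17, 3).
LHS: y^2 = 3^2 mod 37 = 9
RHS: x^3 + 17 x + 2 = 17^3 + 17*17 + 2 mod 37 = 24
LHS != RHS

No, not on the curve
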